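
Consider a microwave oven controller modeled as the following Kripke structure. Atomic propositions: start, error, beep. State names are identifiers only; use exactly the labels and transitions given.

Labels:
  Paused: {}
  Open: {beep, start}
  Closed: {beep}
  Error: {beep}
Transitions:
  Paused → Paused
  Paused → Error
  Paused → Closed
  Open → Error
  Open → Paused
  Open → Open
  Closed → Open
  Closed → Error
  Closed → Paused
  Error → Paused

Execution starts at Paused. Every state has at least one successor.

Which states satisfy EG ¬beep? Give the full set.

{Paused}

States satisfying ¬beep: {Paused}.
States satisfying EG ¬beep: {Paused}.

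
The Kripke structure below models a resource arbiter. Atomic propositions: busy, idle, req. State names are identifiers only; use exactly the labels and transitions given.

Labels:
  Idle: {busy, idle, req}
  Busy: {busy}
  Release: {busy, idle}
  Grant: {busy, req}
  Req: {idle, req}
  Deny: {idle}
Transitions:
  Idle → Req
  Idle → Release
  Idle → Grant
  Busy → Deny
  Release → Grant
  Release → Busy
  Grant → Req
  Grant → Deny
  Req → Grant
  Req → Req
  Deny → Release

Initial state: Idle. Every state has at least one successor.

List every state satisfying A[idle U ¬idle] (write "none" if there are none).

{Busy, Release, Grant, Deny}

States satisfying idle: {Idle, Release, Req, Deny}.
States satisfying ¬idle: {Busy, Grant}.
States satisfying A[idle U ¬idle]: {Busy, Release, Grant, Deny}.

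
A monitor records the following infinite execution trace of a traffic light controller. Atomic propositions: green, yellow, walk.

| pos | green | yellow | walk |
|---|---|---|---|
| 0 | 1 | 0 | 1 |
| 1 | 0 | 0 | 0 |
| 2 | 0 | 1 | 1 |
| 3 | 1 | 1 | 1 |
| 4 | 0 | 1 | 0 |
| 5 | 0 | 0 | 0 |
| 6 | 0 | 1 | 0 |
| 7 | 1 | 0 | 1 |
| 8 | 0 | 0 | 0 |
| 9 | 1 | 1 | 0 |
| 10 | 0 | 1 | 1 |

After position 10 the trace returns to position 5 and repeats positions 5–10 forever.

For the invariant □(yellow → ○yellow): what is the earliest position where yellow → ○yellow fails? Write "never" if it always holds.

Check yellow → ○yellow at each position in order: 0 ✓, 1 ✓, 2 ✓, 3 ✓.
At position 4 the labels are {yellow} and the next position 5 has {}, so yellow → ○yellow is false there. This is the first violation.

4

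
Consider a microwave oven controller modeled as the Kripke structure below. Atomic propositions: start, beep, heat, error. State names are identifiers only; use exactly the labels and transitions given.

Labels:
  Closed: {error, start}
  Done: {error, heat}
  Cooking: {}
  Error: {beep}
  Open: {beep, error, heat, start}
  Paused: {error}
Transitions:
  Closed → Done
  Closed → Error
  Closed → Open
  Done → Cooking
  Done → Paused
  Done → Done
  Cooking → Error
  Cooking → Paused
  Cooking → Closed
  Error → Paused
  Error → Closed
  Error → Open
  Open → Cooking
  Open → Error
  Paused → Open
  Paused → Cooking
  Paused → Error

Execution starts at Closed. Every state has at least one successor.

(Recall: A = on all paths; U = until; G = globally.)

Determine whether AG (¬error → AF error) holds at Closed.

States satisfying ¬error → AF error: {Closed, Done, Cooking, Error, Open, Paused}.
States satisfying AG (¬error → AF error): {Closed, Done, Cooking, Error, Open, Paused}.
Every state reachable from Closed satisfies ¬error → AF error.
Closed ∈ Sat(AG (¬error → AF error)).

Yes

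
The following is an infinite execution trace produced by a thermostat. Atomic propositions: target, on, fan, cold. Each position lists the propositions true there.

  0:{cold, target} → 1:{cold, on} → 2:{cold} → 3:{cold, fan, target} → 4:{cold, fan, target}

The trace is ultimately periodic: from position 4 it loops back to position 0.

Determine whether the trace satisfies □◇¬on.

◇¬on holds at every position 0..4, and those are all positions ever visited, so □◇¬on holds.

Satisfied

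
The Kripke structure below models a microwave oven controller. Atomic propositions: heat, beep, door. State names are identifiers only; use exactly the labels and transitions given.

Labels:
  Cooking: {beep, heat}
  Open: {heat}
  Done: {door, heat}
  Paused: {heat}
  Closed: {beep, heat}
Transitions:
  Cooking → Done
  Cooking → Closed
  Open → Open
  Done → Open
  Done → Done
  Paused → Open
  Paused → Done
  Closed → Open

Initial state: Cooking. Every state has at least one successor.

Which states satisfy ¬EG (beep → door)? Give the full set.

{Cooking, Closed}

States satisfying beep → door: {Open, Done, Paused}.
States satisfying EG (beep → door): {Open, Done, Paused}.
States satisfying ¬EG (beep → door): {Cooking, Closed}.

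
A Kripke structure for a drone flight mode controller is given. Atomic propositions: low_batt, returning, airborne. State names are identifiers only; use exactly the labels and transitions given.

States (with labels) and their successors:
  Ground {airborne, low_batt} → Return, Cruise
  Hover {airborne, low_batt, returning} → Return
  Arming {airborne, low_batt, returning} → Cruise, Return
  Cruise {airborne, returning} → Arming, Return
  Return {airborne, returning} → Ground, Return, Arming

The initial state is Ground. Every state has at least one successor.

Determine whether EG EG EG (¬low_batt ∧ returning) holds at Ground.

Violated

States satisfying EG EG (¬low_batt ∧ returning): {Cruise, Return}.
States satisfying EG EG EG (¬low_batt ∧ returning): {Cruise, Return}.
No suitable path/successor from Ground witnesses the formula.
Ground ∉ Sat(EG EG EG (¬low_batt ∧ returning)).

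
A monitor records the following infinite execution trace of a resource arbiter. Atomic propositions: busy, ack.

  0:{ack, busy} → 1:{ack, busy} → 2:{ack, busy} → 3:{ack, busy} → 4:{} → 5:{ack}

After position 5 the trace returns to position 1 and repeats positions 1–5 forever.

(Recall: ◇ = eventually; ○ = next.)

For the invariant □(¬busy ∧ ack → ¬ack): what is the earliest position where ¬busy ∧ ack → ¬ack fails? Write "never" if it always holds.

Check ¬busy ∧ ack → ¬ack at each position in order: 0 ✓, 1 ✓, 2 ✓, 3 ✓, 4 ✓.
At position 5 the labels are {ack}, so ¬busy ∧ ack → ¬ack is false there. This is the first violation.

5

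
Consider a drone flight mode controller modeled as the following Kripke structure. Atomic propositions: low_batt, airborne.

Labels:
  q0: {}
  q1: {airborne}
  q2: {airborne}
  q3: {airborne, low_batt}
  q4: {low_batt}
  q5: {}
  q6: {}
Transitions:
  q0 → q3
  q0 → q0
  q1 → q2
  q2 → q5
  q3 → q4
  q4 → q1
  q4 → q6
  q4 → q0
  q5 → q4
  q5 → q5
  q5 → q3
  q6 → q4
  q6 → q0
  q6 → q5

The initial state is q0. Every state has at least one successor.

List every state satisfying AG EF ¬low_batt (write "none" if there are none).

{q0, q1, q2, q3, q4, q5, q6}

States satisfying EF ¬low_batt: {q0, q1, q2, q3, q4, q5, q6}.
States satisfying AG EF ¬low_batt: {q0, q1, q2, q3, q4, q5, q6}.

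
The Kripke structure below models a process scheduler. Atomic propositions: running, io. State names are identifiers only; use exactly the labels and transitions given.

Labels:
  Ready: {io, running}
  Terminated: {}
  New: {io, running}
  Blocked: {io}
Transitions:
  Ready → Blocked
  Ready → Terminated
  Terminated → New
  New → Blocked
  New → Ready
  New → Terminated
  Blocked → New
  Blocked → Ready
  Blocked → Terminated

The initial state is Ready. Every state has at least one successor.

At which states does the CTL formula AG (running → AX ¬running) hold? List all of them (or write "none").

none

States satisfying running → AX ¬running: {Ready, Terminated, Blocked}.
States satisfying AG (running → AX ¬running): ∅.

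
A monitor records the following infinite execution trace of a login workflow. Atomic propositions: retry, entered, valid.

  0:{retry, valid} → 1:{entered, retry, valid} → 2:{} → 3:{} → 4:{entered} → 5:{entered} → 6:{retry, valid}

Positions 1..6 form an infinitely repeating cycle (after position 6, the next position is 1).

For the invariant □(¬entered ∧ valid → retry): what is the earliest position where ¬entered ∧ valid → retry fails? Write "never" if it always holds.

¬entered ∧ valid → retry holds at every position 0..6, and those are all the positions the trace ever visits, so the invariant □(¬entered ∧ valid → retry) is never violated.

never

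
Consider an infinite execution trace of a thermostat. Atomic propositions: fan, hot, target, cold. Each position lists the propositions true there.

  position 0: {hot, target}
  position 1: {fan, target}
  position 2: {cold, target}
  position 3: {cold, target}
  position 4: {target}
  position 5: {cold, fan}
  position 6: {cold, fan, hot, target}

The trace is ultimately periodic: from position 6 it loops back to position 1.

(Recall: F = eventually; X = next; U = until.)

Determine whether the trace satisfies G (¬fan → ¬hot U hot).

Holds

¬fan → ¬hot U hot holds at every position 0..6, and those are all positions ever visited, so G (¬fan → ¬hot U hot) holds.
Positions where ¬fan holds: 0, 2, 3, 4.
Check ¬hot U hot at each: 0→ok, 2→ok, 3→ok, 4→ok.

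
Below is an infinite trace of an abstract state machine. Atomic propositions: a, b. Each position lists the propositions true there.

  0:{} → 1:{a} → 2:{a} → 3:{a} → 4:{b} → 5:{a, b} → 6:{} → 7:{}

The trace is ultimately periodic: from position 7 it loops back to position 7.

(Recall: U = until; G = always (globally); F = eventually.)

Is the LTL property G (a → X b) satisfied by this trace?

Does not hold

a → X b must hold at every position from 0 onward. It fails at position 1, so G (a → X b) is false.
Positions where a holds: 1, 2, 3, 5.
Check X b at each: 1→fails, 2→fails, 3→ok, 5→fails.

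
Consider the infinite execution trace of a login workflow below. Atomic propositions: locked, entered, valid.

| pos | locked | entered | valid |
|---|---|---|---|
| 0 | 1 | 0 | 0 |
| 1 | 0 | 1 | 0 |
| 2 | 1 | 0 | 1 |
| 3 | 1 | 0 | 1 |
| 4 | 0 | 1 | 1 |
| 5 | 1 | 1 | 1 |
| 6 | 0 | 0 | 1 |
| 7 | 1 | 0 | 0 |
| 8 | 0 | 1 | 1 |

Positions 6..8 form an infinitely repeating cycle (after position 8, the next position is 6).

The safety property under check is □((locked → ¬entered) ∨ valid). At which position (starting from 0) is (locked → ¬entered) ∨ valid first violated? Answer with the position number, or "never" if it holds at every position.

(locked → ¬entered) ∨ valid holds at every position 0..8, and those are all the positions the trace ever visits, so the invariant □((locked → ¬entered) ∨ valid) is never violated.

never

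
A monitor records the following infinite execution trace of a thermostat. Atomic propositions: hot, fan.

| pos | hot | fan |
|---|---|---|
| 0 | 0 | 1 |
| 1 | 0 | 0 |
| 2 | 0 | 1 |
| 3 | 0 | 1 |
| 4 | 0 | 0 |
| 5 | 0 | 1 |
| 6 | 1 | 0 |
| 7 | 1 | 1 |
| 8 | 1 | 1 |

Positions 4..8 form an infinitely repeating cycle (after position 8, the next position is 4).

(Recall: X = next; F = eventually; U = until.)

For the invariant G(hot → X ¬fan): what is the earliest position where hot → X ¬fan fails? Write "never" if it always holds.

6

Check hot → X ¬fan at each position in order: 0 ✓, 1 ✓, 2 ✓, 3 ✓, 4 ✓, 5 ✓.
At position 6 the labels are {hot} and the next position 7 has {fan, hot}, so hot → X ¬fan is false there. This is the first violation.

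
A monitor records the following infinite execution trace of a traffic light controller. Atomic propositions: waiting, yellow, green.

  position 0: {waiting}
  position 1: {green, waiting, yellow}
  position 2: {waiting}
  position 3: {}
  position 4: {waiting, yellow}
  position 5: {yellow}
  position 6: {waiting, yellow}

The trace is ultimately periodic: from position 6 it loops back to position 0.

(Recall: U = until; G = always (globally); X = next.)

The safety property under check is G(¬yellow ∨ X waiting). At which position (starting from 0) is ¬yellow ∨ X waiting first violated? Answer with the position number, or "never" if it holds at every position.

Check ¬yellow ∨ X waiting at each position in order: 0 ✓, 1 ✓, 2 ✓, 3 ✓.
At position 4 the labels are {waiting, yellow} and the next position 5 has {yellow}, so ¬yellow ∨ X waiting is false there. This is the first violation.

4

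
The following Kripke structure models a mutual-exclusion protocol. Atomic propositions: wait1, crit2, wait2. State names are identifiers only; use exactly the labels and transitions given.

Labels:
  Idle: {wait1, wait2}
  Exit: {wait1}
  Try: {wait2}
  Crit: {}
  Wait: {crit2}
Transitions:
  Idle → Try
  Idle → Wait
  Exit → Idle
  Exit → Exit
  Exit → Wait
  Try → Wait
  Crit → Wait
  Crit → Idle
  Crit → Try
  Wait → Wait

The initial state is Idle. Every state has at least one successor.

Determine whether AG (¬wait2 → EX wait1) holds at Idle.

Violated

States satisfying ¬wait2 → EX wait1: {Idle, Exit, Try, Crit}.
States satisfying AG (¬wait2 → EX wait1): ∅.
Wait is reachable from Idle and violates ¬wait2 → EX wait1, so AG fails at Idle.
Idle ∉ Sat(AG (¬wait2 → EX wait1)).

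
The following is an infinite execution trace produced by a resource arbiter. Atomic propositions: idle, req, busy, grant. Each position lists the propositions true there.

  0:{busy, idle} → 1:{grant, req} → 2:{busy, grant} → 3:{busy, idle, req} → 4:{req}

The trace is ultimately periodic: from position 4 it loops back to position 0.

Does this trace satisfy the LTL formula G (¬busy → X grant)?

¬busy → X grant must hold at every position from 0 onward. It fails at position 4, so G (¬busy → X grant) is false.
Positions where ¬busy holds: 1, 4.
Check X grant at each: 1→ok, 4→fails.

Violated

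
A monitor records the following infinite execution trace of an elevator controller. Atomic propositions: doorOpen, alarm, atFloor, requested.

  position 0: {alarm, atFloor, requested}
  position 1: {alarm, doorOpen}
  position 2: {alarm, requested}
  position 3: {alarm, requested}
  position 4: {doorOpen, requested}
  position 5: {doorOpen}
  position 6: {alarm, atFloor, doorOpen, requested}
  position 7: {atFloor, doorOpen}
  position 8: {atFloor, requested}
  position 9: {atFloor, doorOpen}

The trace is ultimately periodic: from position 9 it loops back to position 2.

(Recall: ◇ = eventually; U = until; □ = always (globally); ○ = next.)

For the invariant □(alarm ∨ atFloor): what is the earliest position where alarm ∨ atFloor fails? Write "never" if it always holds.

Check alarm ∨ atFloor at each position in order: 0 ✓, 1 ✓, 2 ✓, 3 ✓.
At position 4 the labels are {doorOpen, requested}, so alarm ∨ atFloor is false there. This is the first violation.

4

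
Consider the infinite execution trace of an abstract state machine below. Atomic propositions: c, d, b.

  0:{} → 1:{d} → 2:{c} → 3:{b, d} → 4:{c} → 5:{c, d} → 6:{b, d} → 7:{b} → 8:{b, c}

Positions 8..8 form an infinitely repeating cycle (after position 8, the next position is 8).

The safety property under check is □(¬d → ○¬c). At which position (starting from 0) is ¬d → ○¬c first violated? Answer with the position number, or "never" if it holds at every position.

Check ¬d → ○¬c at each position in order: 0 ✓, 1 ✓, 2 ✓, 3 ✓.
At position 4 the labels are {c} and the next position 5 has {c, d}, so ¬d → ○¬c is false there. This is the first violation.

4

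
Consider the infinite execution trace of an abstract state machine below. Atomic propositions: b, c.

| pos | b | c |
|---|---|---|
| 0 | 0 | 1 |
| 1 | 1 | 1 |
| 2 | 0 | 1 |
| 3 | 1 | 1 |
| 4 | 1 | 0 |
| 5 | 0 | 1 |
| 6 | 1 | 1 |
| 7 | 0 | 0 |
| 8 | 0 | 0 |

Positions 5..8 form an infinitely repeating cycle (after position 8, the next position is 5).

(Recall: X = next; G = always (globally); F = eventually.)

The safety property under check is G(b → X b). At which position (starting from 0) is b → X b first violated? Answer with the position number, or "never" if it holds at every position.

Check b → X b at each position in order: 0 ✓.
At position 1 the labels are {b, c} and the next position 2 has {c}, so b → X b is false there. This is the first violation.

1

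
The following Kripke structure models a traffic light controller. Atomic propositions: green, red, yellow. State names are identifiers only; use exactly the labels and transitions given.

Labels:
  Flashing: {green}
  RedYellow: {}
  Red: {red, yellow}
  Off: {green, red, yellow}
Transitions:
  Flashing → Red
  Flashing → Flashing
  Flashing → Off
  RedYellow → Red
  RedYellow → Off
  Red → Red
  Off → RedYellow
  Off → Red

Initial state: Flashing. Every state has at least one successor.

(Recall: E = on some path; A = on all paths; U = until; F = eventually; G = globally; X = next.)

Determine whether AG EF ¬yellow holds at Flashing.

States satisfying EF ¬yellow: {Flashing, RedYellow, Off}.
States satisfying AG EF ¬yellow: ∅.
Red is reachable from Flashing and violates EF ¬yellow, so AG fails at Flashing.
Flashing ∉ Sat(AG EF ¬yellow).

No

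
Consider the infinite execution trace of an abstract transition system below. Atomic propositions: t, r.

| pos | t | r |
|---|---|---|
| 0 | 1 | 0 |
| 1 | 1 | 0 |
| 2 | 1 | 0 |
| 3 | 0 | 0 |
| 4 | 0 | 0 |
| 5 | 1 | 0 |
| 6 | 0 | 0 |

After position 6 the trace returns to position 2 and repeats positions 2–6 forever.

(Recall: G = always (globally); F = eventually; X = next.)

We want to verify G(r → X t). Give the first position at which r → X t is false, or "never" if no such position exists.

never

r → X t holds at every position 0..6, and those are all the positions the trace ever visits, so the invariant G(r → X t) is never violated.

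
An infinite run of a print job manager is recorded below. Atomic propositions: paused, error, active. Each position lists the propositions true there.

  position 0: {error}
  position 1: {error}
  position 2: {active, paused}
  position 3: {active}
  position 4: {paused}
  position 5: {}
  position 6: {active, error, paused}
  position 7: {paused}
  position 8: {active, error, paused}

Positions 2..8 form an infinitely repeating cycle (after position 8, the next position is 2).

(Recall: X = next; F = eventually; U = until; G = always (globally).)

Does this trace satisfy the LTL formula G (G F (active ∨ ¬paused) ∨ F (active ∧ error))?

G F (active ∨ ¬paused) ∨ F (active ∧ error) holds at every position 0..8, and those are all positions ever visited, so G (G F (active ∨ ¬paused) ∨ F (active ∧ error)) holds.

Yes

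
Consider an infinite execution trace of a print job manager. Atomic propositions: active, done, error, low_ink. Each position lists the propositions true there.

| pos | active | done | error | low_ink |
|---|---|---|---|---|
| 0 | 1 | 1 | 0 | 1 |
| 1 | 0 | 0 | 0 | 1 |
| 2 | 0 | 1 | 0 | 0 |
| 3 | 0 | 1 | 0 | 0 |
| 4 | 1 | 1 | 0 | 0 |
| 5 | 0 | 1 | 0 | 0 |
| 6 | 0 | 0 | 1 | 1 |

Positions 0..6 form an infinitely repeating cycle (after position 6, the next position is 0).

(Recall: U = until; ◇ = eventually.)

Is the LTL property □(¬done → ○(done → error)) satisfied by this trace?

¬done → ○(done → error) must hold at every position from 0 onward. It fails at position 1, so □(¬done → ○(done → error)) is false.
Positions where ¬done holds: 1, 6.
Check ○(done → error) at each: 1→fails, 6→fails.

Violated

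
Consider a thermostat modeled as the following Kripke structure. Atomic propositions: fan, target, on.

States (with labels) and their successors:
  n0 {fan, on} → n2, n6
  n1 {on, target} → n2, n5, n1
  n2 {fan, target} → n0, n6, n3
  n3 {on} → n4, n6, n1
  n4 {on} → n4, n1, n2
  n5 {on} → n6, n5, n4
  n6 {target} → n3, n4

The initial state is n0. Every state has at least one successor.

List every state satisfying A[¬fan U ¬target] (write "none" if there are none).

States satisfying ¬fan: {n1, n3, n4, n5, n6}.
States satisfying ¬target: {n0, n3, n4, n5}.
States satisfying A[¬fan U ¬target]: {n0, n3, n4, n5, n6}.

{n0, n3, n4, n5, n6}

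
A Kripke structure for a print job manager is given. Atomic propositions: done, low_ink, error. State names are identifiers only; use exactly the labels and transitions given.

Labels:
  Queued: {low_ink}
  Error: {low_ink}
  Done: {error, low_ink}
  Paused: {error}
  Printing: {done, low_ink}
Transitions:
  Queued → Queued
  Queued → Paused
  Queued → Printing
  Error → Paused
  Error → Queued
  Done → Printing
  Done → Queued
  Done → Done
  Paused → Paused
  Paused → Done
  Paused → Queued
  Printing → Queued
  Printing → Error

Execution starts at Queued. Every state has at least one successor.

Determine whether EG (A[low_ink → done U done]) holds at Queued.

Violated

States satisfying A[low_ink → done U done]: {Printing}.
States satisfying EG (A[low_ink → done U done]): ∅.
No suitable path/successor from Queued witnesses the formula.
Queued ∉ Sat(EG (A[low_ink → done U done])).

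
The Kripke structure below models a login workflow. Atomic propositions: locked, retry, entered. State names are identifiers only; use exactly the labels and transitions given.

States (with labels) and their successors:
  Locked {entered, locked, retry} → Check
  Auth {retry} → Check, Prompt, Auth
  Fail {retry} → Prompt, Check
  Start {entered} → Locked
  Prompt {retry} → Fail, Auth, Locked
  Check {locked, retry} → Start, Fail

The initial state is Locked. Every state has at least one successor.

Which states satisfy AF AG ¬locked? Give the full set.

none

States satisfying AG ¬locked: ∅.
States satisfying AF AG ¬locked: ∅.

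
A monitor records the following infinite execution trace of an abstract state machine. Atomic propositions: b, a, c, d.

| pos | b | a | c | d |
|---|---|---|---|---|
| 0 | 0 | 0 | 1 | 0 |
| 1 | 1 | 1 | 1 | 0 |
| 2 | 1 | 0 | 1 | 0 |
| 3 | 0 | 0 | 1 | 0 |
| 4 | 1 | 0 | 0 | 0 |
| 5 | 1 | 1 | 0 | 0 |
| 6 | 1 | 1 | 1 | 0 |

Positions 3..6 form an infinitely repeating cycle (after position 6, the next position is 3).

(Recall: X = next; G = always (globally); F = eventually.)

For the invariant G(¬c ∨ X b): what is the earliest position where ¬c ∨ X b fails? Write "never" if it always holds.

2

Check ¬c ∨ X b at each position in order: 0 ✓, 1 ✓.
At position 2 the labels are {b, c} and the next position 3 has {c}, so ¬c ∨ X b is false there. This is the first violation.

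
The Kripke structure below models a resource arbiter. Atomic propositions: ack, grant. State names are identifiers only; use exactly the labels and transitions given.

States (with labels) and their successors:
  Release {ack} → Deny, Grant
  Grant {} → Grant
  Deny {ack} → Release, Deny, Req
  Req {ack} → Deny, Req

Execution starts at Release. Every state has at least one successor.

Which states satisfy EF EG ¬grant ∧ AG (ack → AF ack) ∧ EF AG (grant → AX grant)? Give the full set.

States satisfying EG ¬grant: {Release, Grant, Deny, Req}.
States satisfying EF EG ¬grant: {Release, Grant, Deny, Req}.
States satisfying ack → AF ack: {Release, Grant, Deny, Req}.
States satisfying AG (ack → AF ack): {Release, Grant, Deny, Req}.
States satisfying EF EG ¬grant ∧ AG (ack → AF ack): {Release, Grant, Deny, Req}.
States satisfying AG (grant → AX grant): {Release, Grant, Deny, Req}.
States satisfying EF AG (grant → AX grant): {Release, Grant, Deny, Req}.
States satisfying EF EG ¬grant ∧ AG (ack → AF ack) ∧ EF AG (grant → AX grant): {Release, Grant, Deny, Req}.

{Release, Grant, Deny, Req}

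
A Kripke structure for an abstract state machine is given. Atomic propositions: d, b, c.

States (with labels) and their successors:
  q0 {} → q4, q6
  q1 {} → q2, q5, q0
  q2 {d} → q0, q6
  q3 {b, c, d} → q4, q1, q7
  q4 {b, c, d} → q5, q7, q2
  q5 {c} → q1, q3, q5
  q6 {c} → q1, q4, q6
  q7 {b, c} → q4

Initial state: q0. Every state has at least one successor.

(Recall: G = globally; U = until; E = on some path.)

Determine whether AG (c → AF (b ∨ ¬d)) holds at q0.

States satisfying c → AF (b ∨ ¬d): {q0, q1, q2, q3, q4, q5, q6, q7}.
States satisfying AG (c → AF (b ∨ ¬d)): {q0, q1, q2, q3, q4, q5, q6, q7}.
Every state reachable from q0 satisfies c → AF (b ∨ ¬d).
q0 ∈ Sat(AG (c → AF (b ∨ ¬d))).

Satisfied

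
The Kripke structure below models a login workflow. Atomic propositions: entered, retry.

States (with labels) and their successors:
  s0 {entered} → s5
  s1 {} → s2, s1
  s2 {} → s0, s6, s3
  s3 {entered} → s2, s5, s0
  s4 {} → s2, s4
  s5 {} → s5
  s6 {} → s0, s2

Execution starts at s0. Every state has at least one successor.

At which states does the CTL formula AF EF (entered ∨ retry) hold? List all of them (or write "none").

{s0, s1, s2, s3, s4, s6}

States satisfying EF (entered ∨ retry): {s0, s1, s2, s3, s4, s6}.
States satisfying AF EF (entered ∨ retry): {s0, s1, s2, s3, s4, s6}.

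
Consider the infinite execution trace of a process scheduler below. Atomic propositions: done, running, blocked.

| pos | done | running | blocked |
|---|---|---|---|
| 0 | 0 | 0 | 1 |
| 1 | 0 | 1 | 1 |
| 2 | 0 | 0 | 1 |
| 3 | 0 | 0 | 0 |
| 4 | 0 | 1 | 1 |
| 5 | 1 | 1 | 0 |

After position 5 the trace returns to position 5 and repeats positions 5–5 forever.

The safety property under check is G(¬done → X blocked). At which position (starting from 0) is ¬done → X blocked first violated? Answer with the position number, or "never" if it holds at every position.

Check ¬done → X blocked at each position in order: 0 ✓, 1 ✓.
At position 2 the labels are {blocked} and the next position 3 has {}, so ¬done → X blocked is false there. This is the first violation.

2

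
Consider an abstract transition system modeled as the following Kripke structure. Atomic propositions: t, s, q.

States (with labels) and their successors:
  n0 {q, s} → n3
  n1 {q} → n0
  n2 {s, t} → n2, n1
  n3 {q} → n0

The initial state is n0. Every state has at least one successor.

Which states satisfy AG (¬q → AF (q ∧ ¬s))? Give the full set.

{n0, n1, n3}

States satisfying ¬q → AF (q ∧ ¬s): {n0, n1, n3}.
States satisfying AG (¬q → AF (q ∧ ¬s)): {n0, n1, n3}.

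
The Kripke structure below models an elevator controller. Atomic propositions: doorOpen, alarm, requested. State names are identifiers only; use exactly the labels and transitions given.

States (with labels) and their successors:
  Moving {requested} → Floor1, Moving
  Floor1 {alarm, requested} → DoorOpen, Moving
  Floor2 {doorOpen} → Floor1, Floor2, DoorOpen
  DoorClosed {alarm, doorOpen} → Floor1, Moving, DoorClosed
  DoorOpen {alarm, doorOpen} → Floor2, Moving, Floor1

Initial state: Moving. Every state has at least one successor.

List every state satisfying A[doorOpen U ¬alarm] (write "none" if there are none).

{Moving, Floor2}

States satisfying doorOpen: {Floor2, DoorClosed, DoorOpen}.
States satisfying ¬alarm: {Moving, Floor2}.
States satisfying A[doorOpen U ¬alarm]: {Moving, Floor2}.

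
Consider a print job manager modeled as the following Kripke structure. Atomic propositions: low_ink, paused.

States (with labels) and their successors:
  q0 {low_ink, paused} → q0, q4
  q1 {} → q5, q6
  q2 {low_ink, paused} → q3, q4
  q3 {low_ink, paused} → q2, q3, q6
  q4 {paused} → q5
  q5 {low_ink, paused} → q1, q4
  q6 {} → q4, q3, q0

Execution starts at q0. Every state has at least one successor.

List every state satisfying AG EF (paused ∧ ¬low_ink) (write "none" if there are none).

{q0, q1, q2, q3, q4, q5, q6}

States satisfying EF (paused ∧ ¬low_ink): {q0, q1, q2, q3, q4, q5, q6}.
States satisfying AG EF (paused ∧ ¬low_ink): {q0, q1, q2, q3, q4, q5, q6}.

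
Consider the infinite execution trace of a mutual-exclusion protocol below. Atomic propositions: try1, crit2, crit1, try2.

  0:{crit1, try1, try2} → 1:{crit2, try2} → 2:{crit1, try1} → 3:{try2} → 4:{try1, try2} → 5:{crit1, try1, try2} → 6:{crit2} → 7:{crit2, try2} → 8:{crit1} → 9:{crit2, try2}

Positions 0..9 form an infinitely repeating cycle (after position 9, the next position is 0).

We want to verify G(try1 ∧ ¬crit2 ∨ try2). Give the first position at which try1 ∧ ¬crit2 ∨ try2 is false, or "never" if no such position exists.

Check try1 ∧ ¬crit2 ∨ try2 at each position in order: 0 ✓, 1 ✓, 2 ✓, 3 ✓, 4 ✓, 5 ✓.
At position 6 the labels are {crit2}, so try1 ∧ ¬crit2 ∨ try2 is false there. This is the first violation.

6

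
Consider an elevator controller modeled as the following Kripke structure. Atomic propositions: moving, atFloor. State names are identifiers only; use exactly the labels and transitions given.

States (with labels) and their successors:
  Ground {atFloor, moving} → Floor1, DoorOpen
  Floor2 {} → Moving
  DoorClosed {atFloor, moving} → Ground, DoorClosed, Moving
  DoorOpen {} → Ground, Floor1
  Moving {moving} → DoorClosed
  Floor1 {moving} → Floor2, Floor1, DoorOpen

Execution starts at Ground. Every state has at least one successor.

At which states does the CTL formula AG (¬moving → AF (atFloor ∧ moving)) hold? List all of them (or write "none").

none

States satisfying ¬moving → AF (atFloor ∧ moving): {Ground, Floor2, DoorClosed, Moving, Floor1}.
States satisfying AG (¬moving → AF (atFloor ∧ moving)): ∅.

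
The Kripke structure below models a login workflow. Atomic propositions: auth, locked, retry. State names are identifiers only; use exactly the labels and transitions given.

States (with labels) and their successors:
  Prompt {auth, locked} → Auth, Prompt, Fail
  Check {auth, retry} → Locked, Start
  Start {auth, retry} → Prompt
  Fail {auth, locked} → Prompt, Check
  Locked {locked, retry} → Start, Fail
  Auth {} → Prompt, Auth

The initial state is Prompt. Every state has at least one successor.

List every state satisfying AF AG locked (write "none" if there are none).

none

States satisfying AG locked: ∅.
States satisfying AF AG locked: ∅.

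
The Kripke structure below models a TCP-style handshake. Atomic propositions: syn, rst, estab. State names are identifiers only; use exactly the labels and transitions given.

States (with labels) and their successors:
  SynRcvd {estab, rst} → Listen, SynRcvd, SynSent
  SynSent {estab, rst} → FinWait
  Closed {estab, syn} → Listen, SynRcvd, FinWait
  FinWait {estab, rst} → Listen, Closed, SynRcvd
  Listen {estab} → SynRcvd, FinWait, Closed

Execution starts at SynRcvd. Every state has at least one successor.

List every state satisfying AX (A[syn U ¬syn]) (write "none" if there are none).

States satisfying A[syn U ¬syn]: {SynRcvd, SynSent, Closed, FinWait, Listen}.
States satisfying AX (A[syn U ¬syn]): {SynRcvd, SynSent, Closed, FinWait, Listen}.

{SynRcvd, SynSent, Closed, FinWait, Listen}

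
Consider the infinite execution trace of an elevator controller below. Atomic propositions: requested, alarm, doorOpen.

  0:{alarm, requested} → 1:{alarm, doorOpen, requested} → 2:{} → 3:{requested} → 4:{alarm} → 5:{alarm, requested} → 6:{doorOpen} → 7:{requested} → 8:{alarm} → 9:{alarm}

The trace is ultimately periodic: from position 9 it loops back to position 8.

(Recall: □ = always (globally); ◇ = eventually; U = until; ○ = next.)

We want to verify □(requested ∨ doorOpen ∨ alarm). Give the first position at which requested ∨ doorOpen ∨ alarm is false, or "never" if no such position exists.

2

Check requested ∨ doorOpen ∨ alarm at each position in order: 0 ✓, 1 ✓.
At position 2 the labels are {}, so requested ∨ doorOpen ∨ alarm is false there. This is the first violation.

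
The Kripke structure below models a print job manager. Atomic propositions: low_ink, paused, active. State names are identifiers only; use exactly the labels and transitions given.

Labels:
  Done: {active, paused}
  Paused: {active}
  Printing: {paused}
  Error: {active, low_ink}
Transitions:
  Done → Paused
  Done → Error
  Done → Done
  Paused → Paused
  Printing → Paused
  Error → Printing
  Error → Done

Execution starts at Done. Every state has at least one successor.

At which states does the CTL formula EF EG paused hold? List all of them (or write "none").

States satisfying EG paused: {Done}.
States satisfying EF EG paused: {Done, Error}.

{Done, Error}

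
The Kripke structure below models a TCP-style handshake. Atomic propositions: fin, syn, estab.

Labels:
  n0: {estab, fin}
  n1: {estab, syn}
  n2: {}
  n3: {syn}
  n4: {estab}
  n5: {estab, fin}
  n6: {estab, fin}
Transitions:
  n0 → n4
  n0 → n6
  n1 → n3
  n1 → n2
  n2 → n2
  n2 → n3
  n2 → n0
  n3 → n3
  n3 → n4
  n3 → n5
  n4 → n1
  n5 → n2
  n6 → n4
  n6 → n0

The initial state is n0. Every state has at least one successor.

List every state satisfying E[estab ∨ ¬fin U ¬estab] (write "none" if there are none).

{n0, n1, n2, n3, n4, n5, n6}

States satisfying estab ∨ ¬fin: {n0, n1, n2, n3, n4, n5, n6}.
States satisfying ¬estab: {n2, n3}.
States satisfying E[estab ∨ ¬fin U ¬estab]: {n0, n1, n2, n3, n4, n5, n6}.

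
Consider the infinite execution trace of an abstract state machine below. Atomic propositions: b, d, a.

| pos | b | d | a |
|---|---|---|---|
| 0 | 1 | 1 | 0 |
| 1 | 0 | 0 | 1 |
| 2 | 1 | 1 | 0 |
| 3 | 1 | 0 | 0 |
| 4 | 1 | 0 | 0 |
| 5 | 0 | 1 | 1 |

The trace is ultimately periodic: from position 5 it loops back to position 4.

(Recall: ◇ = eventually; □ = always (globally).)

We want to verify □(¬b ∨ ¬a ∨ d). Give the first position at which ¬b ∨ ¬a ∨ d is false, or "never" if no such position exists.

never

¬b ∨ ¬a ∨ d holds at every position 0..5, and those are all the positions the trace ever visits, so the invariant □(¬b ∨ ¬a ∨ d) is never violated.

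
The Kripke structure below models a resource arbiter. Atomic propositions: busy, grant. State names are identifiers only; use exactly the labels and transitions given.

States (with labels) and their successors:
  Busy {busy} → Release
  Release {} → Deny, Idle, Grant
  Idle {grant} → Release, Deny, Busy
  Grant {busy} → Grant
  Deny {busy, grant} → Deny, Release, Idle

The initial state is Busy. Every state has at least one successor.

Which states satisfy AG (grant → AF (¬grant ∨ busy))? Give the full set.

{Busy, Release, Idle, Grant, Deny}

States satisfying grant → AF (¬grant ∨ busy): {Busy, Release, Idle, Grant, Deny}.
States satisfying AG (grant → AF (¬grant ∨ busy)): {Busy, Release, Idle, Grant, Deny}.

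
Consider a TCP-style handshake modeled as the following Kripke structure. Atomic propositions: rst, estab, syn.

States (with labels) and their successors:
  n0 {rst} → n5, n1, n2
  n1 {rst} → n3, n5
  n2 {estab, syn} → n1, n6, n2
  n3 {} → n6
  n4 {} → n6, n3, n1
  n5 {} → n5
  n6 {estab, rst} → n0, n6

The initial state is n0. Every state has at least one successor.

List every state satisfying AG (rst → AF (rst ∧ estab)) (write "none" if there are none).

States satisfying rst → AF (rst ∧ estab): {n2, n3, n4, n5, n6}.
States satisfying AG (rst → AF (rst ∧ estab)): {n5}.

{n5}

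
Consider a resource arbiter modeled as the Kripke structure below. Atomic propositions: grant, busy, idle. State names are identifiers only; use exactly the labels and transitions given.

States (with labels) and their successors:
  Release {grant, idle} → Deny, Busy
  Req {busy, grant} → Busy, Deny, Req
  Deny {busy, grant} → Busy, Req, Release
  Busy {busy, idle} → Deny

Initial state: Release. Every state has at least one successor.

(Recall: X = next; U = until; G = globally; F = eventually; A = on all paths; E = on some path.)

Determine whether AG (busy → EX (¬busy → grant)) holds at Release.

Holds

States satisfying busy → EX (¬busy → grant): {Release, Req, Deny, Busy}.
States satisfying AG (busy → EX (¬busy → grant)): {Release, Req, Deny, Busy}.
Every state reachable from Release satisfies busy → EX (¬busy → grant).
Release ∈ Sat(AG (busy → EX (¬busy → grant))).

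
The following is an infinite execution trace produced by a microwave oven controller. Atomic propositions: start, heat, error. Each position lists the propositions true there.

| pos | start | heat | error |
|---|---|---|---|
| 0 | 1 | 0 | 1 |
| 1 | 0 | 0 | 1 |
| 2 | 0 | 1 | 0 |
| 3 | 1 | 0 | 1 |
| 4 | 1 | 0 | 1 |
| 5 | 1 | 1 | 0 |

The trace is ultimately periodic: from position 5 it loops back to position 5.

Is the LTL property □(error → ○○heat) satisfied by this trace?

error → ○○heat must hold at every position from 0 onward. It fails at position 1, so □(error → ○○heat) is false.
Positions where error holds: 0, 1, 3, 4.
Check ○○heat at each: 0→ok, 1→fails, 3→ok, 4→ok.

Does not hold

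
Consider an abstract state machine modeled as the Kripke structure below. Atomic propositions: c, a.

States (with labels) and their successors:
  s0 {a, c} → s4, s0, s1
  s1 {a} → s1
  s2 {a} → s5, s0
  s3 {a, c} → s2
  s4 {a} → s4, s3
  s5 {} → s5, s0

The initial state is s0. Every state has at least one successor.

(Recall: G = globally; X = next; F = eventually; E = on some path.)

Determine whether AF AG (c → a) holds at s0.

Satisfied

States satisfying AG (c → a): {s0, s1, s2, s3, s4, s5}.
States satisfying AF AG (c → a): {s0, s1, s2, s3, s4, s5}.
s0 ∈ Sat(AF AG (c → a)).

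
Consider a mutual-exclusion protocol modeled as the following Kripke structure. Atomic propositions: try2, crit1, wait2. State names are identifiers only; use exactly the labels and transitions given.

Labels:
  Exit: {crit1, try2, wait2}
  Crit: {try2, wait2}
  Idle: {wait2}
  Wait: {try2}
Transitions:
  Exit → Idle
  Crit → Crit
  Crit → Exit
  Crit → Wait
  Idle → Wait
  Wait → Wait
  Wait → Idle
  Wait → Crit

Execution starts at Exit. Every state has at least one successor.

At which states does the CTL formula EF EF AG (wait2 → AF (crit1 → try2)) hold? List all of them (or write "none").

{Exit, Crit, Idle, Wait}

States satisfying EF AG (wait2 → AF (crit1 → try2)): {Exit, Crit, Idle, Wait}.
States satisfying EF EF AG (wait2 → AF (crit1 → try2)): {Exit, Crit, Idle, Wait}.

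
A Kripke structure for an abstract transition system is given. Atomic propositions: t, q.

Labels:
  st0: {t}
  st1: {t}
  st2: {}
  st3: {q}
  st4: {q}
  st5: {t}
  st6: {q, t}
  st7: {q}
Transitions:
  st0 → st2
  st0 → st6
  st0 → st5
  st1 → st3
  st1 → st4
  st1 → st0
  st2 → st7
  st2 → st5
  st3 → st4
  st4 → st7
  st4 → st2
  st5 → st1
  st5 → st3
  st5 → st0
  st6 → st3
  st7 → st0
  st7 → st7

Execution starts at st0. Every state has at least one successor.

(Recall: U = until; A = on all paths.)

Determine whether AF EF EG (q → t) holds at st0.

States satisfying EF EG (q → t): {st0, st1, st2, st3, st4, st5, st6, st7}.
States satisfying AF EF EG (q → t): {st0, st1, st2, st3, st4, st5, st6, st7}.
st0 ∈ Sat(AF EF EG (q → t)).

Satisfied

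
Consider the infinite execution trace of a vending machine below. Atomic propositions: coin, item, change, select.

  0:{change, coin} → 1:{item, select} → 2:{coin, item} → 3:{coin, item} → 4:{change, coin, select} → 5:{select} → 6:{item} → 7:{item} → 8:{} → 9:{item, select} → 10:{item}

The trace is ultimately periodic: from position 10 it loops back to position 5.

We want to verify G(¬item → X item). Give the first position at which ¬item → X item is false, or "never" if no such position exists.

Check ¬item → X item at each position in order: 0 ✓, 1 ✓, 2 ✓, 3 ✓.
At position 4 the labels are {change, coin, select} and the next position 5 has {select}, so ¬item → X item is false there. This is the first violation.

4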